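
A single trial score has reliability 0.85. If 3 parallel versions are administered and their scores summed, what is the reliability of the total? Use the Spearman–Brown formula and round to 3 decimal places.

ρ_k = kρ / (1 + (k−1)ρ) = 3·0.85 / (1 + 2·0.85) = 2.550 / 2.700 = 0.944.

0.944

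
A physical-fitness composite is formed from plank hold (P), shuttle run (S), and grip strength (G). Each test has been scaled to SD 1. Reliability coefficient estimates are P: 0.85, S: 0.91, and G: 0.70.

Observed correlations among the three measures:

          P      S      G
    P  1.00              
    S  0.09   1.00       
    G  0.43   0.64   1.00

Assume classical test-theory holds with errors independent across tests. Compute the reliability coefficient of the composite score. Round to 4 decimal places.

0.8985

Var(P+S+G) = 3 + 2·[0.09 + 0.43 + 0.64] = 3 + 2.32 = 5.32.
Under uncorrelated errors the observed covariances equal the true-score covariances, so only the own-variance terms attenuate.
True-score variance = [0.85 + 0.91 + 0.70] + 2.32 = 2.46 + 2.32 = 4.78.
Reliability = 4.78 / 5.32 = 0.8985.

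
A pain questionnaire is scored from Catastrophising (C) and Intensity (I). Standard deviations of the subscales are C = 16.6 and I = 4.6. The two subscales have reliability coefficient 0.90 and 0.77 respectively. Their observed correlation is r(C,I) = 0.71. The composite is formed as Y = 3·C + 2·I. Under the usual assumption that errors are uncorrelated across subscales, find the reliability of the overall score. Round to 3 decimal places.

Var(Y) = 3²·16.6² + 2²·4.6² + 2·[6·16.6·4.6·0.71] = 2564.68 + 650.587 = 3215.27.
Under uncorrelated errors the observed covariances equal the true-score covariances, so only the own-variance terms attenuate.
True-score variance = [3²·16.6²·0.90 + 2²·4.6²·0.77] + 650.587 = 2297.21 + 650.587 = 2947.8.
Reliability = 2947.8 / 3215.27 = 0.917.

0.917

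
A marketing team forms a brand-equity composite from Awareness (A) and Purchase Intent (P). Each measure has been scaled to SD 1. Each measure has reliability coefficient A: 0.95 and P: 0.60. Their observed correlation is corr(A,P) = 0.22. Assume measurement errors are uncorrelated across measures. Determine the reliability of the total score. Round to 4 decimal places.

0.8156

Var(A+P) = 2 + 2·[0.22] = 2 + 0.44 = 2.44.
With uncorrelated errors the cross-covariances are all true-score covariance, so they carry over unchanged; only the diagonal terms shrink to ρᵢσᵢ².
True-score variance = [0.95 + 0.60] + 0.44 = 1.55 + 0.44 = 1.99.
Reliability = 1.99 / 2.44 = 0.8156.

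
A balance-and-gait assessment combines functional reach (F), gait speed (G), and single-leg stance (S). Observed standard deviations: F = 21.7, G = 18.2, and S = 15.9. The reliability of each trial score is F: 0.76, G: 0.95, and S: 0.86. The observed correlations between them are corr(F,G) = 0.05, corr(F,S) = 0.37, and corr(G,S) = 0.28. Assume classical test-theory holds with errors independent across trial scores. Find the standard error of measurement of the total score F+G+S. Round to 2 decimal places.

Var(total) = 1054.94 + 456.869 = 1511.81.
True-score variance = 889.971 + 456.869 = 1346.84, so reliability = 0.8909.
Error variance = 1511.81 − 1346.84 = 164.969; SEM = √164.969 = 12.84.

12.84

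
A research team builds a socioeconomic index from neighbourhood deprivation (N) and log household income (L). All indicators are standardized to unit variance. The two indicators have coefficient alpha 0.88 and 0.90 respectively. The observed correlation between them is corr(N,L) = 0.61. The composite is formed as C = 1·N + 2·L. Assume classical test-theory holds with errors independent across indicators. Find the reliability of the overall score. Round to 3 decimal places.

Var(C) = 1 + 2² + 2·[2·0.61] = 5 + 2.44 = 7.44.
With uncorrelated errors the cross-covariances are all true-score covariance, so they carry over unchanged; only the diagonal terms shrink to ρᵢσᵢ².
True-score variance = [0.88 + 2²·0.90] + 2.44 = 4.48 + 2.44 = 6.92.
Reliability = 6.92 / 7.44 = 0.930.

0.930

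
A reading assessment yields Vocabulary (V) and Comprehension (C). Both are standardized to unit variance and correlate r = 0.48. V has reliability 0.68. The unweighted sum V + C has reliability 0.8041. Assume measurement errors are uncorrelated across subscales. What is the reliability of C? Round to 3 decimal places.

0.740

Var(V+C) = 2 + 2·0.48 = 2.960.
True-score variance = ρ_V + ρ_C + 2·0.48, so 0.8041 = (0.68 + ρ_C + 0.96) / 2.960.
ρ_C = 0.8041·2.960 − 0.68 − 0.96 = 0.740.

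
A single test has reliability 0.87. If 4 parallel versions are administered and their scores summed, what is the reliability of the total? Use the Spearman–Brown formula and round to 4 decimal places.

0.9640

ρ_k = kρ / (1 + (k−1)ρ) = 4·0.87 / (1 + 3·0.87) = 3.480 / 3.610 = 0.9640.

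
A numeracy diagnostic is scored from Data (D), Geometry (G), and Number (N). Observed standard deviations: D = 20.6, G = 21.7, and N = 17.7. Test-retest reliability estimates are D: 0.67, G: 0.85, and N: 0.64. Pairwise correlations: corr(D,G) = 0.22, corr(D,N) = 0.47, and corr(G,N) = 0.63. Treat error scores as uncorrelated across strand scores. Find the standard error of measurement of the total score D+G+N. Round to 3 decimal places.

17.985

Var(total) = 1208.54 + 1023.38 = 2231.93.
True-score variance = 885.083 + 1023.38 = 1908.47, so reliability = 0.8551.
Error variance = 2231.93 − 1908.47 = 323.457; SEM = √323.457 = 17.985.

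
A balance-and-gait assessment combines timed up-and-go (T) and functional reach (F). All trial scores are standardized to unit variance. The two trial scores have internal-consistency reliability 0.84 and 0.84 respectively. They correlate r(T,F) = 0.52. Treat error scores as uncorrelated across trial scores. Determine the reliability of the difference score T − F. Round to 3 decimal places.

0.667

Var(T−F) = 1 + 1 − 2·0.52 = 2 − 1.04 = 0.96.
With uncorrelated errors the cross-covariances are all true-score covariance, so they carry over unchanged; only the diagonal terms shrink to ρᵢσᵢ².
True-score variance = [0.84 + 0.84] − 1.04 = 1.68 − 1.04 = 0.64.
Reliability = 0.64 / 0.96 = 0.667.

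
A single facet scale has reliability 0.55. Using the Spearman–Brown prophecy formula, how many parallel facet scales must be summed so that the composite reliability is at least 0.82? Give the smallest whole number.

4

k ≥ ρ*(1−ρ₁)/(ρ₁(1−ρ*)) = 0.82·0.45 / (0.55·0.18) = 3.727.
Smallest integer k = 4.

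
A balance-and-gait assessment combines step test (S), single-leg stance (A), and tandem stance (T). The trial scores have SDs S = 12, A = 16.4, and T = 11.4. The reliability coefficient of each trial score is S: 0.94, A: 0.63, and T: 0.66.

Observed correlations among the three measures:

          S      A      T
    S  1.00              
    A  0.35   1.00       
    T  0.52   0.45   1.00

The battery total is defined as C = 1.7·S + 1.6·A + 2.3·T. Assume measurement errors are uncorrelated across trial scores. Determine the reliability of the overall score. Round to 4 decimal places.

Var(C) = 1.7²·12² + 1.6²·16.4² + 2.3²·11.4² + 2·[2.72·12·16.4·0.35 + 3.91·12·11.4·0.52 + 3.68·16.4·11.4·0.45] = 1792.19 + 1550.2 = 3342.39.
Under uncorrelated errors the observed covariances equal the true-score covariances, so only the own-variance terms attenuate.
True-score variance = [1.7²·12²·0.94 + 1.6²·16.4²·0.63 + 2.3²·11.4²·0.66] + 1550.2 = 1278.71 + 1550.2 = 2828.91.
Reliability = 2828.91 / 3342.39 = 0.8464.

0.8464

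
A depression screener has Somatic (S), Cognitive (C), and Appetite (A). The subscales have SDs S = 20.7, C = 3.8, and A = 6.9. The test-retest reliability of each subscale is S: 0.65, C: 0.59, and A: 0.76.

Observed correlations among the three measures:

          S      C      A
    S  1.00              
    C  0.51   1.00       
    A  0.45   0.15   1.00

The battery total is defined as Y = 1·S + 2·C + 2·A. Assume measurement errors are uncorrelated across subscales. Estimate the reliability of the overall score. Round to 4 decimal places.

0.8051

Var(Y) = 20.7² + 2²·3.8² + 2²·6.9² + 2·[2·20.7·3.8·0.51 + 2·20.7·6.9·0.45 + 4·3.8·6.9·0.15] = 676.69 + 449.024 = 1125.71.
With uncorrelated errors the cross-covariances are all true-score covariance, so they carry over unchanged; only the diagonal terms shrink to ρᵢσᵢ².
True-score variance = [20.7²·0.65 + 2²·3.8²·0.59 + 2²·6.9²·0.76] + 449.024 = 457.331 + 449.024 = 906.356.
Reliability = 906.356 / 1125.71 = 0.8051.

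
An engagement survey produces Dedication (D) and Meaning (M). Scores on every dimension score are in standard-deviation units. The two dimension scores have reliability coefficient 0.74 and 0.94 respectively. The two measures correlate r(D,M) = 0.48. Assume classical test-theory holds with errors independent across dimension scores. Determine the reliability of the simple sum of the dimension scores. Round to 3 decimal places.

Var(D+M) = 2 + 2·[0.48] = 2 + 0.96 = 2.96.
Because errors are independent across components, Cov(Tᵢ,Tⱼ) = Cov(Xᵢ,Xⱼ); the off-diagonal part of the true-score variance is the same as above.
True-score variance = [0.74 + 0.94] + 0.96 = 1.68 + 0.96 = 2.64.
Reliability = 2.64 / 2.96 = 0.892.

0.892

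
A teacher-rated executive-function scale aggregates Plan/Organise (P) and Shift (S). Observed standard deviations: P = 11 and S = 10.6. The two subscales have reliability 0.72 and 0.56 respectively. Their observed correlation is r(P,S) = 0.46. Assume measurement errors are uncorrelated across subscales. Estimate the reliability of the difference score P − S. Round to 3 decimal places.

Var(P−S) = 11² + 10.6² − 2·11·10.6·0.46 = 233.36 − 107.272 = 126.088.
Because errors are independent across components, Cov(Tᵢ,Tⱼ) = Cov(Xᵢ,Xⱼ); the off-diagonal part of the true-score variance is the same as above.
True-score variance = [11²·0.72 + 10.6²·0.56] − 107.272 = 150.042 − 107.272 = 42.7696.
Reliability = 42.7696 / 126.088 = 0.339.

0.339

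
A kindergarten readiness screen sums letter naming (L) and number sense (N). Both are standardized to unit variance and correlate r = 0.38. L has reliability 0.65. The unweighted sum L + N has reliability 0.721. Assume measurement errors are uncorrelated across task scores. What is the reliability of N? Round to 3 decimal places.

0.580

Var(L+N) = 2 + 2·0.38 = 2.760.
True-score variance = ρ_L + ρ_N + 2·0.38, so 0.721 = (0.65 + ρ_N + 0.76) / 2.760.
ρ_N = 0.721·2.760 − 0.65 − 0.76 = 0.580.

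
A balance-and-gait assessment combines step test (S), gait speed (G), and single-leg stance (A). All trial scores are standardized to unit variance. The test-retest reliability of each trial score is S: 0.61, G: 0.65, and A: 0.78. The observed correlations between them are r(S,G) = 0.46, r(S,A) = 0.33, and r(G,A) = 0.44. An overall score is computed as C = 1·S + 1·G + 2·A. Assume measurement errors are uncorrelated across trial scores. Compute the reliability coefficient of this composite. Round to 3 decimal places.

Var(C) = 1 + 1 + 2² + 2·[0.46 + 2·0.33 + 2·0.44] = 6 + 4 = 10.
Because errors are independent across components, Cov(Tᵢ,Tⱼ) = Cov(Xᵢ,Xⱼ); the off-diagonal part of the true-score variance is the same as above.
True-score variance = [0.61 + 0.65 + 2²·0.78] + 4 = 4.38 + 4 = 8.38.
Reliability = 8.38 / 10 = 0.838.

0.838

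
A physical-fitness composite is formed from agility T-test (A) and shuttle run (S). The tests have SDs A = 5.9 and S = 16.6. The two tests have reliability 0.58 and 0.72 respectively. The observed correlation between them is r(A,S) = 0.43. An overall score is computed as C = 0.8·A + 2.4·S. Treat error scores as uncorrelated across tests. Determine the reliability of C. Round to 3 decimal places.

Var(C) = 0.8²·5.9² + 2.4²·16.6² + 2·[1.92·5.9·16.6·0.43] = 1609.5 + 161.719 = 1771.22.
Under uncorrelated errors the observed covariances equal the true-score covariances, so only the own-variance terms attenuate.
True-score variance = [0.8²·5.9²·0.58 + 2.4²·16.6²·0.72] + 161.719 = 1155.72 + 161.719 = 1317.44.
Reliability = 1317.44 / 1771.22 = 0.744.

0.744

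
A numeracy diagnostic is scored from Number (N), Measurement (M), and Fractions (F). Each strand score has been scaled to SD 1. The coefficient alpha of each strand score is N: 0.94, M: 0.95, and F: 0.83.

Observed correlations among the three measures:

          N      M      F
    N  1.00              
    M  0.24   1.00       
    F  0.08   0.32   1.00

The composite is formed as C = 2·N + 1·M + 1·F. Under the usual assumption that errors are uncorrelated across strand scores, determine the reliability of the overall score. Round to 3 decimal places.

Var(C) = 2² + 1 + 1 + 2·[2·0.24 + 2·0.08 + 0.32] = 6 + 1.92 = 7.92.
With uncorrelated errors the cross-covariances are all true-score covariance, so they carry over unchanged; only the diagonal terms shrink to ρᵢσᵢ².
True-score variance = [2²·0.94 + 0.95 + 0.83] + 1.92 = 5.54 + 1.92 = 7.46.
Reliability = 7.46 / 7.92 = 0.942.

0.942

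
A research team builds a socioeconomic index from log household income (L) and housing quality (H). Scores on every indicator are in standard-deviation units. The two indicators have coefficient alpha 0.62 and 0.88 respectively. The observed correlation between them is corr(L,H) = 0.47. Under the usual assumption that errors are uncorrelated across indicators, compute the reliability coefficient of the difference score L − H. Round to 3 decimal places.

Var(L−H) = 1 + 1 − 2·0.47 = 2 − 0.94 = 1.06.
Under uncorrelated errors the observed covariances equal the true-score covariances, so only the own-variance terms attenuate.
True-score variance = [0.62 + 0.88] − 0.94 = 1.5 − 0.94 = 0.56.
Reliability = 0.56 / 1.06 = 0.528.

0.528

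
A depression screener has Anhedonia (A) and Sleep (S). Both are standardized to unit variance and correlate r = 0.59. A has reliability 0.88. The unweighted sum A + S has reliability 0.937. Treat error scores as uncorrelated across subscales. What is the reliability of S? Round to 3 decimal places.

0.920

Var(A+S) = 2 + 2·0.59 = 3.180.
True-score variance = ρ_A + ρ_S + 2·0.59, so 0.937 = (0.88 + ρ_S + 1.18) / 3.180.
ρ_S = 0.937·3.180 − 0.88 − 1.18 = 0.920.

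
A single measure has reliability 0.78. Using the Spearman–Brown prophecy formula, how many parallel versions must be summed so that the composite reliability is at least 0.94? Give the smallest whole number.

5

k ≥ ρ*(1−ρ₁)/(ρ₁(1−ρ*)) = 0.94·0.22 / (0.78·0.06) = 4.419.
Smallest integer k = 5.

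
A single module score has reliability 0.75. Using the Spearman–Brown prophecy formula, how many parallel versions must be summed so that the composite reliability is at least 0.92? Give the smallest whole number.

4

k ≥ ρ*(1−ρ₁)/(ρ₁(1−ρ*)) = 0.92·0.25 / (0.75·0.08) = 3.833.
Smallest integer k = 4.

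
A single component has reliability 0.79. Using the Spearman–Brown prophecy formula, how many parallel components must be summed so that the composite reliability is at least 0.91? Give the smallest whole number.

3

k ≥ ρ*(1−ρ₁)/(ρ₁(1−ρ*)) = 0.91·0.21 / (0.79·0.09) = 2.688.
Smallest integer k = 3.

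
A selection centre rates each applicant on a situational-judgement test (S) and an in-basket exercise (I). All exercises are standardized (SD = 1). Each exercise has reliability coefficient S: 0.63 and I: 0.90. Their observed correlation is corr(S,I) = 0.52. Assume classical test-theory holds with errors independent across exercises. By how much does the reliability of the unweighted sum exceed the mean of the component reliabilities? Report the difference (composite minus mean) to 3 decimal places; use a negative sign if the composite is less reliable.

Var(sum) = 2 + 1.04 = 3.04; true-score variance = 1.53 + 1.04 = 2.57; composite reliability = 0.8454.
Mean component reliability = 0.7650.
Difference = 0.8454 − 0.7650 = 0.080.

0.080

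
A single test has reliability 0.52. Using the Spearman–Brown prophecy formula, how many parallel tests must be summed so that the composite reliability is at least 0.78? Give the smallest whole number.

4

k ≥ ρ*(1−ρ₁)/(ρ₁(1−ρ*)) = 0.78·0.48 / (0.52·0.22) = 3.273.
Smallest integer k = 4.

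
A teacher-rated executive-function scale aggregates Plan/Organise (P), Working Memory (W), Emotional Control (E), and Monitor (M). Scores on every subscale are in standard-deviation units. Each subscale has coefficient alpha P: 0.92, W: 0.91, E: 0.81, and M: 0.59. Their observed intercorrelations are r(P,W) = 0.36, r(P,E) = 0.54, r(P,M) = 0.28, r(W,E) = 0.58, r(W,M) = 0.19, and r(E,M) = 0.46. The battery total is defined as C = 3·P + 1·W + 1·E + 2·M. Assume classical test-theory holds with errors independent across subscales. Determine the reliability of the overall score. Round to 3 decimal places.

Var(C) = 3² + 1 + 1 + 2² + 2·[3·0.36 + 3·0.54 + 6·0.28 + 0.58 + 2·0.19 + 2·0.46] = 15 + 12.52 = 27.52.
With uncorrelated errors the cross-covariances are all true-score covariance, so they carry over unchanged; only the diagonal terms shrink to ρᵢσᵢ².
True-score variance = [3²·0.92 + 0.91 + 0.81 + 2²·0.59] + 12.52 = 12.36 + 12.52 = 24.88.
Reliability = 24.88 / 27.52 = 0.904.

0.904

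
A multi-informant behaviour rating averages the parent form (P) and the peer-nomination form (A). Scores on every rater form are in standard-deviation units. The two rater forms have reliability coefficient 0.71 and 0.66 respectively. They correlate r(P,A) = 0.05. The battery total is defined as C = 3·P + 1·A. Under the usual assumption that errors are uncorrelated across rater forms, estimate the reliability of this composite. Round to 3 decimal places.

Var(C) = 3² + 1 + 2·[3·0.05] = 10 + 0.3 = 10.3.
Because errors are independent across components, Cov(Tᵢ,Tⱼ) = Cov(Xᵢ,Xⱼ); the off-diagonal part of the true-score variance is the same as above.
True-score variance = [3²·0.71 + 0.66] + 0.3 = 7.05 + 0.3 = 7.35.
Reliability = 7.35 / 10.3 = 0.714.

0.714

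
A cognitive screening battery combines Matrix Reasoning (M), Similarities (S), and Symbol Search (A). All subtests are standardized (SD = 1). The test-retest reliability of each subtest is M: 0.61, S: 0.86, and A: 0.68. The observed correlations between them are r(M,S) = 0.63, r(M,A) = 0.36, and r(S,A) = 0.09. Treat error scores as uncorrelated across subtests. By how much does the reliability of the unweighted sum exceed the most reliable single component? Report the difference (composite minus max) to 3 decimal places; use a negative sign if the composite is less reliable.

-0.025

Var(sum) = 3 + 2.16 = 5.16; true-score variance = 2.15 + 2.16 = 4.31; composite reliability = 0.8353.
Max component reliability = 0.8600.
Difference = 0.8353 − 0.8600 = -0.025.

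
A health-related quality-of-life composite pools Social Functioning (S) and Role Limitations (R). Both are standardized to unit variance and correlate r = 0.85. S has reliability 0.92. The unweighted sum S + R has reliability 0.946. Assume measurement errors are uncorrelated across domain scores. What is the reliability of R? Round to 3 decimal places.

0.880

Var(S+R) = 2 + 2·0.85 = 3.700.
True-score variance = ρ_S + ρ_R + 2·0.85, so 0.946 = (0.92 + ρ_R + 1.70) / 3.700.
ρ_R = 0.946·3.700 − 0.92 − 1.70 = 0.880.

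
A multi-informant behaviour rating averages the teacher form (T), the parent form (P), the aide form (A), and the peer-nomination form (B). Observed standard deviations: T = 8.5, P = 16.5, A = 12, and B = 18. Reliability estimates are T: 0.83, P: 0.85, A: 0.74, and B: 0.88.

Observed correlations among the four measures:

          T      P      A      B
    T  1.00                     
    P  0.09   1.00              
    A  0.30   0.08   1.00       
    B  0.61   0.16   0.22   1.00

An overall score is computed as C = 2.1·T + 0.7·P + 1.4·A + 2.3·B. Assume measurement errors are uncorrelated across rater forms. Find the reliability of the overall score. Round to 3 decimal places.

Var(C) = 2.1²·8.5² + 0.7²·16.5² + 1.4²·12² + 2.3²·18² + 2·[1.47·8.5·16.5·0.09 + 2.94·8.5·12·0.30 + 4.83·8.5·18·0.61 + 0.98·16.5·12·0.08 + 1.61·16.5·18·0.16 + 3.22·12·18·0.22] = 2448.22 + 1608.7 = 4056.92.
Under uncorrelated errors the observed covariances equal the true-score covariances, so only the own-variance terms attenuate.
True-score variance = [2.1²·8.5²·0.83 + 0.7²·16.5²·0.85 + 1.4²·12²·0.74 + 2.3²·18²·0.88] + 1608.7 = 2094.99 + 1608.7 = 3703.69.
Reliability = 3703.69 / 4056.92 = 0.913.

0.913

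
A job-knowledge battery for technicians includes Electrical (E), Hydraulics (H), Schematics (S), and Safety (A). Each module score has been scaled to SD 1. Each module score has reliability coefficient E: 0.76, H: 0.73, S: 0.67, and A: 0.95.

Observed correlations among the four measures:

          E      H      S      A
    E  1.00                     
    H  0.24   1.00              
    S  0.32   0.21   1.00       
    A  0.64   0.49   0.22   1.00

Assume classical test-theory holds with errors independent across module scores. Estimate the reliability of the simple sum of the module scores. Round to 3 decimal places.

0.892

Var(E+H+S+A) = 4 + 2·[0.24 + 0.32 + 0.64 + 0.21 + 0.49 + 0.22] = 4 + 4.24 = 8.24.
Because errors are independent across components, Cov(Tᵢ,Tⱼ) = Cov(Xᵢ,Xⱼ); the off-diagonal part of the true-score variance is the same as above.
True-score variance = [0.76 + 0.73 + 0.67 + 0.95] + 4.24 = 3.11 + 4.24 = 7.35.
Reliability = 7.35 / 8.24 = 0.892.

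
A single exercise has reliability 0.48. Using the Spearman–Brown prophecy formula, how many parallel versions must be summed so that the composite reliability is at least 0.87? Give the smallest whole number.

8

k ≥ ρ*(1−ρ₁)/(ρ₁(1−ρ*)) = 0.87·0.52 / (0.48·0.13) = 7.250.
Smallest integer k = 8.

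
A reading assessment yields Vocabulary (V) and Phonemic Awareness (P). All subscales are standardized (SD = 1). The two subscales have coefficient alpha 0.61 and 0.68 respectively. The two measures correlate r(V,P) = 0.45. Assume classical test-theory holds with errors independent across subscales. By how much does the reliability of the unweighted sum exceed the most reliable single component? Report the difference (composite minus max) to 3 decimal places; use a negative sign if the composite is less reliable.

0.075

Var(sum) = 2 + 0.9 = 2.9; true-score variance = 1.29 + 0.9 = 2.19; composite reliability = 0.7552.
Max component reliability = 0.6800.
Difference = 0.7552 − 0.6800 = 0.075.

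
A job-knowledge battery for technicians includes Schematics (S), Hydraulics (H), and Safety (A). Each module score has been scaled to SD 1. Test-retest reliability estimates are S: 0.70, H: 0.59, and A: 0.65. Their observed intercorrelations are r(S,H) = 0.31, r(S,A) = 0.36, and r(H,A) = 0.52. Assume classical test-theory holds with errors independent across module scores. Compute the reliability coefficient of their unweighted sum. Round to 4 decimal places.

0.8030

Var(S+H+A) = 3 + 2·[0.31 + 0.36 + 0.52] = 3 + 2.38 = 5.38.
Under uncorrelated errors the observed covariances equal the true-score covariances, so only the own-variance terms attenuate.
True-score variance = [0.70 + 0.59 + 0.65] + 2.38 = 1.94 + 2.38 = 4.32.
Reliability = 4.32 / 5.38 = 0.8030.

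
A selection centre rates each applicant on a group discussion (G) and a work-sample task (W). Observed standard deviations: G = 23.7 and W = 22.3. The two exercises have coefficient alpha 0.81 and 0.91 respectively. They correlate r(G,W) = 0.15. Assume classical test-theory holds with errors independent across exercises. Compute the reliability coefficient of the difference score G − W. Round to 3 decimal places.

Var(G−W) = 23.7² + 22.3² − 2·23.7·22.3·0.15 = 1058.98 − 158.553 = 900.427.
Because errors are independent across components, Cov(Tᵢ,Tⱼ) = Cov(Xᵢ,Xⱼ); the off-diagonal part of the true-score variance is the same as above.
True-score variance = [23.7²·0.81 + 22.3²·0.91] − 158.553 = 907.503 − 158.553 = 748.95.
Reliability = 748.95 / 900.427 = 0.832.

0.832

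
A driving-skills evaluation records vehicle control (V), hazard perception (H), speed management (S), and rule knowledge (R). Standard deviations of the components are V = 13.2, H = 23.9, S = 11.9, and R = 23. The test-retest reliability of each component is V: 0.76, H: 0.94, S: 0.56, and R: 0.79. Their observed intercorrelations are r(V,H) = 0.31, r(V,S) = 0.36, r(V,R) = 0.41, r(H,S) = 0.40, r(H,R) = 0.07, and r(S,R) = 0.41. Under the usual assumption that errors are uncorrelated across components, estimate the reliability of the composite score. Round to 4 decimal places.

Var(V+H+S+R) = 13.2² + 23.9² + 11.9² + 23² + 2·[13.2·23.9·0.31 + 13.2·11.9·0.36 + 13.2·23·0.41 + 23.9·11.9·0.40 + 23.9·23·0.07 + 11.9·23·0.41] = 1416.06 + 1086.57 = 2502.63.
With uncorrelated errors the cross-covariances are all true-score covariance, so they carry over unchanged; only the diagonal terms shrink to ρᵢσᵢ².
True-score variance = [13.2²·0.76 + 23.9²·0.94 + 11.9²·0.56 + 23²·0.79] + 1086.57 = 1166.57 + 1086.57 = 2253.14.
Reliability = 2253.14 / 2502.63 = 0.9003.

0.9003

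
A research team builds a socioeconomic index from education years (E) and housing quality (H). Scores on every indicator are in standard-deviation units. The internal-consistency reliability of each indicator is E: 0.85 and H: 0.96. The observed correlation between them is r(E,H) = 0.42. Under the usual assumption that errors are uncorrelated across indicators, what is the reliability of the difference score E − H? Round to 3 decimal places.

0.836

Var(E−H) = 1 + 1 − 2·0.42 = 2 − 0.84 = 1.16.
With uncorrelated errors the cross-covariances are all true-score covariance, so they carry over unchanged; only the diagonal terms shrink to ρᵢσᵢ².
True-score variance = [0.85 + 0.96] − 0.84 = 1.81 − 0.84 = 0.97.
Reliability = 0.97 / 1.16 = 0.836.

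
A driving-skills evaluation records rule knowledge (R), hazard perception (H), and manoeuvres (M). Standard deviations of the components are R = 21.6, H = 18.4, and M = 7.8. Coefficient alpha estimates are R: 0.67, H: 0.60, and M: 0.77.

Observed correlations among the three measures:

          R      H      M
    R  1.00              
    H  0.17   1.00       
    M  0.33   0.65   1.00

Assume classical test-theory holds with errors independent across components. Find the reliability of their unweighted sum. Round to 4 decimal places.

0.7664

Var(R+H+M) = 21.6² + 18.4² + 7.8² + 2·[21.6·18.4·0.17 + 21.6·7.8·0.33 + 18.4·7.8·0.65] = 865.96 + 432.902 = 1298.86.
Because errors are independent across components, Cov(Tᵢ,Tⱼ) = Cov(Xᵢ,Xⱼ); the off-diagonal part of the true-score variance is the same as above.
True-score variance = [21.6²·0.67 + 18.4²·0.60 + 7.8²·0.77] + 432.902 = 562.578 + 432.902 = 995.48.
Reliability = 995.48 / 1298.86 = 0.7664.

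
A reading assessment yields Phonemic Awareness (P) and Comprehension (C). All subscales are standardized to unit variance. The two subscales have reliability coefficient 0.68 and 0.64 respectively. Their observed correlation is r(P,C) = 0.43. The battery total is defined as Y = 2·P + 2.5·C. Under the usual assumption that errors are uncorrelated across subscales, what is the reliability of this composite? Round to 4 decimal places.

0.7574

Var(Y) = 2² + 2.5² + 2·[5·0.43] = 10.25 + 4.3 = 14.55.
Under uncorrelated errors the observed covariances equal the true-score covariances, so only the own-variance terms attenuate.
True-score variance = [2²·0.68 + 2.5²·0.64] + 4.3 = 6.72 + 4.3 = 11.02.
Reliability = 11.02 / 14.55 = 0.7574.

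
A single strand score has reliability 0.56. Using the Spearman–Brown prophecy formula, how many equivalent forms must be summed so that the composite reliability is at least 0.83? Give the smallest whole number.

k ≥ ρ*(1−ρ₁)/(ρ₁(1−ρ*)) = 0.83·0.44 / (0.56·0.17) = 3.836.
Smallest integer k = 4.

4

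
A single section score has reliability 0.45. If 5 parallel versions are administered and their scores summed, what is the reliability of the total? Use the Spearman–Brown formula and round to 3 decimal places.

ρ_k = kρ / (1 + (k−1)ρ) = 5·0.45 / (1 + 4·0.45) = 2.250 / 2.800 = 0.804.

0.804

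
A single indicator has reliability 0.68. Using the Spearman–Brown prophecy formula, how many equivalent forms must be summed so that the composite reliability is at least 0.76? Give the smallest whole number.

2

k ≥ ρ*(1−ρ₁)/(ρ₁(1−ρ*)) = 0.76·0.32 / (0.68·0.24) = 1.490.
Smallest integer k = 2.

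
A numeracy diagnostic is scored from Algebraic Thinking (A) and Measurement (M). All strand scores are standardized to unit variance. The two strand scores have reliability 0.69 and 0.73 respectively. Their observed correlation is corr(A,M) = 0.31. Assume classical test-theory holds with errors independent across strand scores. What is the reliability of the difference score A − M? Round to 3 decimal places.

0.580

Var(A−M) = 1 + 1 − 2·0.31 = 2 − 0.62 = 1.38.
Under uncorrelated errors the observed covariances equal the true-score covariances, so only the own-variance terms attenuate.
True-score variance = [0.69 + 0.73] − 0.62 = 1.42 − 0.62 = 0.8.
Reliability = 0.8 / 1.38 = 0.580.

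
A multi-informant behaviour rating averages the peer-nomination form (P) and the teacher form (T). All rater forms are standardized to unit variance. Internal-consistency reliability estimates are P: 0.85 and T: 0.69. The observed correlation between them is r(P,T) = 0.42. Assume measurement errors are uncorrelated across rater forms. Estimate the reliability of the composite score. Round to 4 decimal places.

Var(P+T) = 2 + 2·[0.42] = 2 + 0.84 = 2.84.
Under uncorrelated errors the observed covariances equal the true-score covariances, so only the own-variance terms attenuate.
True-score variance = [0.85 + 0.69] + 0.84 = 1.54 + 0.84 = 2.38.
Reliability = 2.38 / 2.84 = 0.8380.

0.8380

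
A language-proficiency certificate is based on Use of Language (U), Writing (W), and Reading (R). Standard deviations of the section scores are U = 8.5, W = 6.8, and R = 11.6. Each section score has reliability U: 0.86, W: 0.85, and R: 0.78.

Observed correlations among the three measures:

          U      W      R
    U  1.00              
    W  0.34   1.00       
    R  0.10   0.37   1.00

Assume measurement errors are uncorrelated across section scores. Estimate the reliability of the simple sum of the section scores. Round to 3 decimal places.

Var(U+W+R) = 8.5² + 6.8² + 11.6² + 2·[8.5·6.8·0.34 + 8.5·11.6·0.10 + 6.8·11.6·0.37] = 253.05 + 117.395 = 370.445.
With uncorrelated errors the cross-covariances are all true-score covariance, so they carry over unchanged; only the diagonal terms shrink to ρᵢσᵢ².
True-score variance = [8.5²·0.86 + 6.8²·0.85 + 11.6²·0.78] + 117.395 = 206.396 + 117.395 = 323.791.
Reliability = 323.791 / 370.445 = 0.874.

0.874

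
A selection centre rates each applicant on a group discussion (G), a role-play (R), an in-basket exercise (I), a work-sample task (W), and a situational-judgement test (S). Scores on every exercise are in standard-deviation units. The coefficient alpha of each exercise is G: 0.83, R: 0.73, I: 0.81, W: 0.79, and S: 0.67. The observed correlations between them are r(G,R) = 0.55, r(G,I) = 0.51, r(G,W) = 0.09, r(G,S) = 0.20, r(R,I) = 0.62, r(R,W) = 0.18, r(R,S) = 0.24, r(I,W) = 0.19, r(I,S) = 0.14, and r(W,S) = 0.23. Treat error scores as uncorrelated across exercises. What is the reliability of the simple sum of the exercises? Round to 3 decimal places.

Var(G+R+I+W+S) = 5 + 2·[0.55 + 0.51 + 0.09 + 0.20 + 0.62 + 0.18 + 0.24 + 0.19 + 0.14 + 0.23] = 5 + 5.9 = 10.9.
Under uncorrelated errors the observed covariances equal the true-score covariances, so only the own-variance terms attenuate.
True-score variance = [0.83 + 0.73 + 0.81 + 0.79 + 0.67] + 5.9 = 3.83 + 5.9 = 9.73.
Reliability = 9.73 / 10.9 = 0.893.

0.893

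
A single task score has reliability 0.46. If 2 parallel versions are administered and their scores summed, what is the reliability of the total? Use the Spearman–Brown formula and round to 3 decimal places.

ρ_k = kρ / (1 + (k−1)ρ) = 2·0.46 / (1 + 1·0.46) = 0.920 / 1.460 = 0.630.

0.630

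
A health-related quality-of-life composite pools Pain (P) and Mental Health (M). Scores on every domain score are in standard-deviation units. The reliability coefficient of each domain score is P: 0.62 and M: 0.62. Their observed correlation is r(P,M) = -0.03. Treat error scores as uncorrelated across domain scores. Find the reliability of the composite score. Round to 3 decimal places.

Var(P+M) = 2 + 2·[(-0.03)] = 2 − 0.06 = 1.94.
Under uncorrelated errors the observed covariances equal the true-score covariances, so only the own-variance terms attenuate.
True-score variance = [0.62 + 0.62] − 0.06 = 1.24 − 0.06 = 1.18.
Reliability = 1.18 / 1.94 = 0.608.

0.608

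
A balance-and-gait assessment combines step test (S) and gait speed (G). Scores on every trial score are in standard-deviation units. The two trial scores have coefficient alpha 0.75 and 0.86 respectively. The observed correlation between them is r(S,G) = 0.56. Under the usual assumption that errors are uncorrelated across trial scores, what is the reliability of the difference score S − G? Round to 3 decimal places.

0.557

Var(S−G) = 1 + 1 − 2·0.56 = 2 − 1.12 = 0.88.
With uncorrelated errors the cross-covariances are all true-score covariance, so they carry over unchanged; only the diagonal terms shrink to ρᵢσᵢ².
True-score variance = [0.75 + 0.86] − 1.12 = 1.61 − 1.12 = 0.49.
Reliability = 0.49 / 0.88 = 0.557.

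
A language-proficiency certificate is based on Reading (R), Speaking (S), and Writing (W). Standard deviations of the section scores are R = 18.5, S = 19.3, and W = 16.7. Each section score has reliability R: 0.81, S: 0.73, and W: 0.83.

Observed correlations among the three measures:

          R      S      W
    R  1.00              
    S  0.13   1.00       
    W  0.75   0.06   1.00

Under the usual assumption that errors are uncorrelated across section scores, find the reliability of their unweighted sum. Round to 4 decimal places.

Var(R+S+W) = 18.5² + 19.3² + 16.7² + 2·[18.5·19.3·0.13 + 18.5·16.7·0.75 + 19.3·16.7·0.06] = 993.63 + 594.935 = 1588.57.
Because errors are independent across components, Cov(Tᵢ,Tⱼ) = Cov(Xᵢ,Xⱼ); the off-diagonal part of the true-score variance is the same as above.
True-score variance = [18.5²·0.81 + 19.3²·0.73 + 16.7²·0.83] + 594.935 = 780.619 + 594.935 = 1375.55.
Reliability = 1375.55 / 1588.57 = 0.8659.

0.8659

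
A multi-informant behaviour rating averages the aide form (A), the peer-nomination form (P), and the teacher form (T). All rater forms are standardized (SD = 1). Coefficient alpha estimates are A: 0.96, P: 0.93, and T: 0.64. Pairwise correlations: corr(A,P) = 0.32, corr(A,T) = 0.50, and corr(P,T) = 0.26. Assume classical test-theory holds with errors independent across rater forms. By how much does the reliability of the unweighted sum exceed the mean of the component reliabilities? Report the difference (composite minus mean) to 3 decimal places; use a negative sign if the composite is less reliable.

Var(sum) = 3 + 2.16 = 5.16; true-score variance = 2.53 + 2.16 = 4.69; composite reliability = 0.9089.
Mean component reliability = 0.8433.
Difference = 0.9089 − 0.8433 = 0.066.

0.066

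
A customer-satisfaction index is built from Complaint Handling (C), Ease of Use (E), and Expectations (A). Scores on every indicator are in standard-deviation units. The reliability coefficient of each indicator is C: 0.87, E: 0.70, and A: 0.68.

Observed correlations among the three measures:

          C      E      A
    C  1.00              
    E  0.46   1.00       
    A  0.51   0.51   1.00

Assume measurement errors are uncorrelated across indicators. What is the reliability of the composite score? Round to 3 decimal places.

Var(C+E+A) = 3 + 2·[0.46 + 0.51 + 0.51] = 3 + 2.96 = 5.96.
With uncorrelated errors the cross-covariances are all true-score covariance, so they carry over unchanged; only the diagonal terms shrink to ρᵢσᵢ².
True-score variance = [0.87 + 0.70 + 0.68] + 2.96 = 2.25 + 2.96 = 5.21.
Reliability = 5.21 / 5.96 = 0.874.

0.874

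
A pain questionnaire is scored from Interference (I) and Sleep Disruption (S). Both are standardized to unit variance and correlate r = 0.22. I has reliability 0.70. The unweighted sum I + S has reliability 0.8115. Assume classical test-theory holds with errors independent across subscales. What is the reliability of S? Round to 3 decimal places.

0.840

Var(I+S) = 2 + 2·0.22 = 2.440.
True-score variance = ρ_I + ρ_S + 2·0.22, so 0.8115 = (0.70 + ρ_S + 0.44) / 2.440.
ρ_S = 0.8115·2.440 − 0.70 − 0.44 = 0.840.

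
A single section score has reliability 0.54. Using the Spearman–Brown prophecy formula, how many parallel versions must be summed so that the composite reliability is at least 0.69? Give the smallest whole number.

2

k ≥ ρ*(1−ρ₁)/(ρ₁(1−ρ*)) = 0.69·0.46 / (0.54·0.31) = 1.896.
Smallest integer k = 2.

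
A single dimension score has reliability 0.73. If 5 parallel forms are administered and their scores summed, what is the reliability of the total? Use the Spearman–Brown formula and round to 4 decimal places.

ρ_k = kρ / (1 + (k−1)ρ) = 5·0.73 / (1 + 4·0.73) = 3.650 / 3.920 = 0.9311.

0.9311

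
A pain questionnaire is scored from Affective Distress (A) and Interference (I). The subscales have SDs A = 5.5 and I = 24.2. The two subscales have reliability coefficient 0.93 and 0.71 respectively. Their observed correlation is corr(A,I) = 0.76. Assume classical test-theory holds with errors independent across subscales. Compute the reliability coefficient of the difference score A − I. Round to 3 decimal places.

0.584

Var(A−I) = 5.5² + 24.2² − 2·5.5·24.2·0.76 = 615.89 − 202.312 = 413.578.
Under uncorrelated errors the observed covariances equal the true-score covariances, so only the own-variance terms attenuate.
True-score variance = [5.5²·0.93 + 24.2²·0.71] − 202.312 = 443.937 − 202.312 = 241.625.
Reliability = 241.625 / 413.578 = 0.584.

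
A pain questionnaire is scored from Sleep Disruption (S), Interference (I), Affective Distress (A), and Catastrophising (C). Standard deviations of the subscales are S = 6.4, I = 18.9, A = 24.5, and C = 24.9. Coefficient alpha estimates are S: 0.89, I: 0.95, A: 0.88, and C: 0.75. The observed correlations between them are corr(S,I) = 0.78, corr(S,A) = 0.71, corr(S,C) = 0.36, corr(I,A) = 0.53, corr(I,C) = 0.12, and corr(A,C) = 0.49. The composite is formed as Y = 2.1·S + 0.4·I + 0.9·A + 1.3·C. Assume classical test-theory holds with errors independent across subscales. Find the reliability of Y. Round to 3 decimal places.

Var(Y) = 2.1²·6.4² + 0.4²·18.9² + 0.9²·24.5² + 1.3²·24.9² + 2·[0.84·6.4·18.9·0.78 + 1.89·6.4·24.5·0.71 + 2.73·6.4·24.9·0.36 + 0.36·18.9·24.5·0.53 + 0.52·18.9·24.9·0.12 + 1.17·24.5·24.9·0.49] = 1771.81 + 1827.48 = 3599.29.
Because errors are independent across components, Cov(Tᵢ,Tⱼ) = Cov(Xᵢ,Xⱼ); the off-diagonal part of the true-score variance is the same as above.
True-score variance = [2.1²·6.4²·0.89 + 0.4²·18.9²·0.95 + 0.9²·24.5²·0.88 + 1.3²·24.9²·0.75] + 1827.48 = 1428.78 + 1827.48 = 3256.26.
Reliability = 3256.26 / 3599.29 = 0.905.

0.905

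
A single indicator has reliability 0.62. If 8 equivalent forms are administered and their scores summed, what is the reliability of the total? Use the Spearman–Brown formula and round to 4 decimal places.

ρ_k = kρ / (1 + (k−1)ρ) = 8·0.62 / (1 + 7·0.62) = 4.960 / 5.340 = 0.9288.

0.9288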